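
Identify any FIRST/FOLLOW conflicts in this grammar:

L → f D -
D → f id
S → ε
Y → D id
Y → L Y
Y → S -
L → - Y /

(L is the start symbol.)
No FIRST/FOLLOW conflicts.

A FIRST/FOLLOW conflict occurs when a non-terminal N has a nullable alternative N → β (β ⇒* ε) and another alternative N → α with FIRST(α) ∩ FOLLOW(N) ≠ ∅: on such a lookahead the parser cannot decide between expanding α and letting N vanish via β.

Nullable non-terminals: S.
S has a nullable alternative but only one production, so nothing to check.

D, L, Y have no nullable alternative, so no FIRST/FOLLOW check is needed there.

No FIRST/FOLLOW conflicts found.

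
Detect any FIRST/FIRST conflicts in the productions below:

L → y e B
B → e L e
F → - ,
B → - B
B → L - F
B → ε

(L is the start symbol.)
No FIRST/FIRST conflicts.

FIRST sets of the non-terminals at (or reachable through a nullable prefix from) the front of some alternative:
  FIRST(L) = { 'y' }

Productions for B:
  B → e L e: FIRST = { 'e' }
  B → - B: FIRST = { '-' }
  B → L - F: FIRST = { 'y' }
  B → ε: FIRST = { ε }
L, F have only one production, so no FIRST/FIRST conflict is possible there.

All alternatives of each non-terminal have pairwise disjoint FIRST sets.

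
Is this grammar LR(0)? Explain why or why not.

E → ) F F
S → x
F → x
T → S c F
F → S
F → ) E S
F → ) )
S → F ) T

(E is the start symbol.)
A grammar is LR(0) if no state in the canonical LR(0) collection has:
  - both a shift item (dot before a terminal) and a complete item (shift-reduce conflict), or
  - two or more complete items (reduce-reduce conflict; the accept item [E' → E .] counts as a complete item here).

Augment with E' → E and build the canonical LR(0) collection (I0 = CLOSURE({[E' → . E]}), then GOTO on every symbol after a dot until no new states appear). It has 19 states:
  I0: { [E → . ) F F], [E' → . E] }  — shift
  I1: { [E → ) . F F], [F → . ) )], [F → . ) E S], [F → . S], [F → . x], [S → . F ) T], [S → . x] }  — shift
  I2: { [E' → E .] }  — accept
  I3: { [E → . ) F F], [F → ) . )], [F → ) . E S] }  — shift
  I4: { [E → ) F . F], [F → . ) )], [F → . ) E S], [F → . S], [F → . x], [S → . F ) T], [S → . x], [S → F . ) T] }  — shift
  I5: { [F → S .] }  — reduce
  I6: { [F → x .], [S → x .] }  — 2 reduces
  I7: { [E → . ) F F], [F → ) . )], [F → ) . E S], [F → . ) )], [F → . ) E S], [F → . S], [F → . x], [S → . F ) T], [S → . x], [S → F ) . T], [T → . S c F] }  — shift
  I8: { [E → ) F F .], [S → F . ) T] }  — shift, reduce
  I9: { [F → . ) )], [F → . ) E S], [F → . S], [F → . x], [S → . F ) T], [S → . x], [S → F ) . T], [T → . S c F] }  — shift
  I10: { [S → F . ) T] }  — shift
  I11: { [F → S .], [T → S . c F] }  — shift, reduce
  I12: { [S → F ) T .] }  — reduce
  I13: { [F → . ) )], [F → . ) E S], [F → . S], [F → . x], [S → . F ) T], [S → . x], [T → S c . F] }  — shift
  I14: { [S → F . ) T], [T → S c F .] }  — shift, reduce
  I15: { [E → ) . F F], [E → . ) F F], [F → ) ) .], [F → ) . )], [F → ) . E S], [F → . ) )], [F → . ) E S], [F → . S], [F → . x], [S → . F ) T], [S → . x] }  — shift, reduce
  I16: { [F → ) E . S], [F → . ) )], [F → . ) E S], [F → . S], [F → . x], [S → . F ) T], [S → . x] }  — shift
  I17: { [F → ) E S .], [F → S .] }  — 2 reduces
  I18: { [E → ) . F F], [F → ) ) .], [F → . ) )], [F → . ) E S], [F → . S], [F → . x], [S → . F ) T], [S → . x] }  — shift, reduce

Conflict in state I6:
  Reduce-reduce conflict: [F → x .] and [S → x .]
So the grammar is NOT LR(0).

Answer: No. Reduce-reduce conflict: [F → x .] and [S → x .]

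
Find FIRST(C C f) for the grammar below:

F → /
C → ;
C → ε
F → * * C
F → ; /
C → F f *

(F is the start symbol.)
FIRST sets of the non-terminals involved (from the grammar, by fixed-point iteration):
  FIRST(C) = { '*', '/', ';', ε }

To compute FIRST(C C f), process the symbols left to right:
Symbol C is a non-terminal. Add FIRST(C) \ {ε} = { '*', '/', ';' }
C is nullable (ε ∈ FIRST(C)), continue to the next symbol.
Symbol C is a non-terminal. Add FIRST(C) \ {ε} = { '*', '/', ';' }
C is nullable (ε ∈ FIRST(C)), continue to the next symbol.
Symbol f is a terminal. Add 'f' and stop.
FIRST(C C f) = { '*', '/', ';', 'f' }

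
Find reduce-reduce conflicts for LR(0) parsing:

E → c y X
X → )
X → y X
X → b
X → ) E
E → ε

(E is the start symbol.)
Yes — I4: [E → .] vs [X → ) .]

A reduce-reduce conflict occurs when an LR(0) state has two complete items [A → α .] and [B → β .] — both call for a reduction, and with no lookahead the parser cannot choose between them.

Augment with E' → E and build the canonical LR(0) collection (I0 = CLOSURE({[E' → . E]}), then GOTO on every symbol after a dot until no new states appear). It has 10 states:
  I0: { [E → . c y X], [E → .], [E' → . E] }  — shift, reduce
  I1: { [E' → E .] }  — accept
  I2: { [E → c . y X] }  — shift
  I3: { [E → c y . X], [X → . ) E], [X → . )], [X → . b], [X → . y X] }  — shift
  I4: { [E → . c y X], [E → .], [X → ) . E], [X → ) .] }  — shift, 2 reduces
  I5: { [E → c y X .] }  — reduce
  I6: { [X → b .] }  — reduce
  I7: { [X → . ) E], [X → . )], [X → . b], [X → . y X], [X → y . X] }  — shift
  I8: { [X → y X .] }  — reduce
  I9: { [X → ) E .] }  — reduce

I4 contains complete items [E → .], [X → ) .] — reduce-reduce conflict.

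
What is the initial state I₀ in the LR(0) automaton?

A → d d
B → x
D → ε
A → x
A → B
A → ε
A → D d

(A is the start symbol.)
First, augment the grammar with A' → A
I₀ = CLOSURE({ [A' → . A] }):
  [A' → . A] has the dot before A: add [A → . d d], [A → . x], [A → . B], [A → .], [A → . D d]
  [A → . B] has the dot before B: add [B → . x]
  [A → . D d] has the dot before D: add [D → .]
No further items can be added.

I₀ = { [A → . B], [A → . D d], [A → . d d], [A → . x], [A → .], [A' → . A], [B → . x], [D → .] }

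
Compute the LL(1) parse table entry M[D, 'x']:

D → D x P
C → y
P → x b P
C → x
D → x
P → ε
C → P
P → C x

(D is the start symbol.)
D → D x P, D → x

To find M[D, 'x'], we find productions for D where 'x' is in the predict set (PREDICT(N → α) = (FIRST(α) \ {ε}) ∪ (FOLLOW(N) if α ⇒* ε)).

Relevant sets:
  FIRST(D) = { 'x' }

D → D x P: PREDICT = { 'x' }
  'x' is in predict set, so this production goes in M[D, 'x']
D → x: PREDICT = { 'x' }
  'x' is in predict set, so this production goes in M[D, 'x']

M[D, 'x'] = D → D x P, D → x  (a multiply-defined cell — the grammar is not LL(1))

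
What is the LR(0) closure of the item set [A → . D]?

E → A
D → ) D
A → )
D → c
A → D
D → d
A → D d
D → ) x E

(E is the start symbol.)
To compute CLOSURE, for each item [A → α.Bβ] where B is a non-terminal, add [B → .γ] for all productions B → γ; repeat for the newly added items until nothing changes.

Start with: [A → . D]
  [A → . D] has the dot before D: add [D → . ) D], [D → . c], [D → . d], [D → . ) x E]
No further items can be added.

CLOSURE = { [A → . D], [D → . ) D], [D → . ) x E], [D → . c], [D → . d] }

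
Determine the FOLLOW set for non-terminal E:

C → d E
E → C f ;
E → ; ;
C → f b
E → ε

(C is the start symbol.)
To compute FOLLOW(E), find every occurrence of E on a right-hand side N → α E β: add FIRST(β) \ {ε}, and if β is empty or nullable also add FOLLOW(N). Iterate to a fixed point.

In C → d E: E is at the end, add FOLLOW(C)

The FOLLOW sets referred to above (computed the same way, to a fixed point):
  FOLLOW(C) = { $, 'f' }

Taking the union: FOLLOW(E) = { $, 'f' }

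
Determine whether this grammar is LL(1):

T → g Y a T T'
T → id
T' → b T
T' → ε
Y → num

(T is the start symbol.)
No. Predict set conflict for T': { 'b' }

A grammar is LL(1) if for each non-terminal N with multiple productions, the predict sets of those productions are pairwise disjoint, where PREDICT(N → α) = (FIRST(α) \ {ε}) ∪ (FOLLOW(N) if α ⇒* ε).

Relevant sets:
  FOLLOW(T') = { $, 'b' }

For T:
  PREDICT(T → g Y a T T') = { 'g' }
  PREDICT(T → id) = { 'id' }
For T':
  PREDICT(T' → b T) = { 'b' }
  PREDICT(T' → ε) = { $, 'b' }
Y has a single production, so nothing to check there.

Conflict found: Predict set conflict for T': { 'b' }
The grammar is NOT LL(1).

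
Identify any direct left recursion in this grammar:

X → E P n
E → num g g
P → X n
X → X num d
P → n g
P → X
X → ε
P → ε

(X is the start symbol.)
Direct left recursion occurs when N → N α for some non-terminal N (the right-hand side begins with the left-hand side itself).

X → E P n: starts with E
E → num g g: starts with num
P → X n: starts with X
X → X num d: LEFT RECURSIVE (starts with X)
P → n g: starts with n
P → X: starts with X
X → ε: starts with ε
P → ε: starts with ε

The grammar has direct left recursion on: X.

Answer: Yes, X is left-recursive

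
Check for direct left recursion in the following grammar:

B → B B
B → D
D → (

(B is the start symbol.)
Yes, B is left-recursive

Direct left recursion occurs when N → N α for some non-terminal N (the right-hand side begins with the left-hand side itself).

B → B B: LEFT RECURSIVE (starts with B)
B → D: starts with D
D → (: starts with '('

The grammar has direct left recursion on: B.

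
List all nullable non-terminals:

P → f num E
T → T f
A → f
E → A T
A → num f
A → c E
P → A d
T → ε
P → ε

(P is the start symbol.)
{ 'P', 'T' }

ε-productions: T → ε, P → ε
So T, P are immediately nullable.
No further non-terminal can be added: every production for the remaining non-terminals contains a terminal or a non-nullable non-terminal.
Nullable = { 'P', 'T' }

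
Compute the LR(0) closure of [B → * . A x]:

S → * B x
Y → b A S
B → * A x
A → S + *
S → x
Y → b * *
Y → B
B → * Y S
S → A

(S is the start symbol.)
Start with: [B → * . A x]
  [B → * . A x] has the dot before A: add [A → . S + *]
  [A → . S + *] has the dot before S: add [S → . * B x], [S → . x], [S → . A]
No further items can be added.

CLOSURE = { [A → . S + *], [B → * . A x], [S → . * B x], [S → . A], [S → . x] }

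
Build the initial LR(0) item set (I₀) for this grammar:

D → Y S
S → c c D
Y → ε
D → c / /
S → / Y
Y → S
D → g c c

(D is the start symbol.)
First, augment the grammar with D' → D
I₀ = CLOSURE({ [D' → . D] }):
  [D' → . D] has the dot before D: add [D → . Y S], [D → . c / /], [D → . g c c]
  [D → . Y S] has the dot before Y: add [Y → .], [Y → . S]
  [Y → . S] has the dot before S: add [S → . c c D], [S → . / Y]
No further items can be added.

I₀ = { [D → . Y S], [D → . c / /], [D → . g c c], [D' → . D], [S → . / Y], [S → . c c D], [Y → . S], [Y → .] }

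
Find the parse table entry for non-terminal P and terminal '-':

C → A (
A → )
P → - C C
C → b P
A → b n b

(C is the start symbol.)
To find M[P, '-'], we find productions for P where '-' is in the predict set (PREDICT(N → α) = (FIRST(α) \ {ε}) ∪ (FOLLOW(N) if α ⇒* ε)).

P → - C C: PREDICT = { '-' }
  '-' is in predict set, so this production goes in M[P, '-']

M[P, '-'] = P → - C C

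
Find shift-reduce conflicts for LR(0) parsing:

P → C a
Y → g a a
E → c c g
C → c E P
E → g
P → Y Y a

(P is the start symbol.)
Augment with P' → P and build the canonical LR(0) collection (I0 = CLOSURE({[P' → . P]}), then GOTO on every symbol after a dot until no new states appear). It has 17 states:
  I0: { [C → . c E P], [P → . C a], [P → . Y Y a], [P' → . P], [Y → . g a a] }  — shift
  I1: { [P → C . a] }  — shift
  I2: { [P' → P .] }  — accept
  I3: { [P → Y . Y a], [Y → . g a a] }  — shift
  I4: { [C → c . E P], [E → . c c g], [E → . g] }  — shift
  I5: { [Y → g . a a] }  — shift
  I6: { [Y → g a . a] }  — shift
  I7: { [Y → g a a .] }  — reduce
  I8: { [C → . c E P], [C → c E . P], [P → . C a], [P → . Y Y a], [Y → . g a a] }  — shift
  I9: { [E → c . c g] }  — shift
  I10: { [E → g .] }  — reduce
  I11: { [E → c c . g] }  — shift
  I12: { [E → c c g .] }  — reduce
  I13: { [C → c E P .] }  — reduce
  I14: { [P → Y Y . a] }  — shift
  I15: { [P → Y Y a .] }  — reduce
  I16: { [P → C a .] }  — reduce

No state contains both a complete item and a shift item.

Answer: No shift-reduce conflicts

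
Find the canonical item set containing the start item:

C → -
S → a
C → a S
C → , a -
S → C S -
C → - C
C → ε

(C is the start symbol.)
First, augment the grammar with C' → C
I₀ = CLOSURE({ [C' → . C] }):
  [C' → . C] has the dot before C: add [C → . -], [C → . a S], [C → . , a -], [C → . - C], [C → .]
No further items can be added.

I₀ = { [C → . , a -], [C → . - C], [C → . -], [C → . a S], [C → .], [C' → . C] }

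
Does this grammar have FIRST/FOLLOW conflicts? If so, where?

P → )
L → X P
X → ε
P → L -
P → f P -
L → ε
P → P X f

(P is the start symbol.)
Yes. L → X P with FOLLOW(L) on { '-' }

A FIRST/FOLLOW conflict occurs when a non-terminal N has a nullable alternative N → β (β ⇒* ε) and another alternative N → α with FIRST(α) ∩ FOLLOW(N) ≠ ∅: on such a lookahead the parser cannot decide between expanding α and letting N vanish via β.

Nullable non-terminals: L, X.
FIRST sets used below: FIRST(X) = { ε }, FIRST(P) = { ')', '-', 'f' }

L: nullable alternative(s) L → ε; FOLLOW(L) = { '-' }
  L → X P: FIRST \ {ε} = { ')', '-', 'f' } — overlaps FOLLOW(L) on { '-' }: CONFLICT
  L → ε: FIRST \ {ε} = { } — this is the only nullable alternative, skip
X has a nullable alternative but only one production, so nothing to check.

P has no nullable alternative, so no FIRST/FOLLOW check is needed there.

So the grammar has 1 FIRST/FOLLOW conflict (marked CONFLICT above).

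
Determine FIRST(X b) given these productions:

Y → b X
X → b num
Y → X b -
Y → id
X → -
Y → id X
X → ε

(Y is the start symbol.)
FIRST sets of the non-terminals involved (from the grammar, by fixed-point iteration):
  FIRST(X) = { '-', 'b', ε }

To compute FIRST(X b), process the symbols left to right:
Symbol X is a non-terminal. Add FIRST(X) \ {ε} = { '-', 'b' }
X is nullable (ε ∈ FIRST(X)), continue to the next symbol.
Symbol b is a terminal. Add 'b' and stop.
FIRST(X b) = { '-', 'b' }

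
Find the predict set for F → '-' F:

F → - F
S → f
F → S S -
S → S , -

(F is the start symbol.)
PREDICT(F → '-' F) = (FIRST(RHS) \ {ε}) ∪ (FOLLOW(F) if ε ∈ FIRST(RHS), i.e. RHS ⇒* ε)
FIRST('-' F) = { '-' }
ε ∉ FIRST('-' F), so FOLLOW(F) is not added.
PREDICT(F → '-' F) = { '-' }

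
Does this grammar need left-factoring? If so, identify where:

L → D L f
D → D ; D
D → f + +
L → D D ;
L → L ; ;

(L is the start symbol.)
Yes, L has productions with common prefix 'D'

Left-factoring is needed when two productions for the same non-terminal
share a common prefix on the right-hand side.

Productions for L:
  L → D L f
  L → D D ;
  L → L ; ;
Productions for D:
  D → D ; D
  D → f + +

Found common prefix 'D' in productions for L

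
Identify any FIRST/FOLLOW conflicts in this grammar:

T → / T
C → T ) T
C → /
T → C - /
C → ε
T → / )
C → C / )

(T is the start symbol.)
A FIRST/FOLLOW conflict occurs when a non-terminal N has a nullable alternative N → β (β ⇒* ε) and another alternative N → α with FIRST(α) ∩ FOLLOW(N) ≠ ∅: on such a lookahead the parser cannot decide between expanding α and letting N vanish via β.

Nullable non-terminals: C.
FIRST sets used below: FIRST(T) = { '-', '/' }, FIRST(C) = { '-', '/', ε }

C: nullable alternative(s) C → ε; FOLLOW(C) = { '-', '/' }
  C → T ) T: FIRST \ {ε} = { '-', '/' } — overlaps FOLLOW(C) on { '-', '/' }: CONFLICT
  C → /: FIRST \ {ε} = { '/' } — overlaps FOLLOW(C) on { '/' }: CONFLICT
  C → ε: FIRST \ {ε} = { } — this is the only nullable alternative, skip
  C → C / ): FIRST \ {ε} = { '-', '/' } — overlaps FOLLOW(C) on { '-', '/' }: CONFLICT

T has no nullable alternative, so no FIRST/FOLLOW check is needed there.

So the grammar has 3 FIRST/FOLLOW conflicts (marked CONFLICT above).

Answer: Yes. C → T ')' T with FOLLOW(C) on { '-', '/' }; C → '/' with FOLLOW(C) on { '/' }; C → C '/' ')' with FOLLOW(C) on { '-', '/' }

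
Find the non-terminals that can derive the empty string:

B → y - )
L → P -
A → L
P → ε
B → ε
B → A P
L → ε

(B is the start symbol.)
ε-productions: P → ε, B → ε, L → ε
So P, B, L are immediately nullable.
A → L: every symbol on the right is nullable, so A is nullable too.
Every non-terminal is now nullable.
Nullable = { 'A', 'B', 'L', 'P' }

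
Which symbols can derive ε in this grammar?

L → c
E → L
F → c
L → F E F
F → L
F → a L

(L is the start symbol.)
None

A non-terminal is nullable if it can derive ε (the empty string): either it has an ε-production, or it has a production whose right-hand side consists entirely of nullable non-terminals.

There are no ε-productions, so no non-terminal can derive ε.
No non-terminals are nullable.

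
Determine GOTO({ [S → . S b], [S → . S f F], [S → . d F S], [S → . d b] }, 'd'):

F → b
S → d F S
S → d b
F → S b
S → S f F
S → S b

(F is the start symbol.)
GOTO(I, 'd') = CLOSURE({ [A → αX.β] : [A → α.Xβ] ∈ I, X = 'd' })

Items with dot before 'd', with the dot advanced:
  [S → . d F S] → [S → d . F S]
  [S → . d b] → [S → d . b]
Closure of the advanced items:
  [S → d . F S] has the dot before F: add [F → . b], [F → . S b]
  [F → . S b] has the dot before S: add [S → . d F S], [S → . d b], [S → . S f F], [S → . S b]

GOTO = { [F → . S b], [F → . b], [S → . S b], [S → . S f F], [S → . d F S], [S → . d b], [S → d . F S], [S → d . b] }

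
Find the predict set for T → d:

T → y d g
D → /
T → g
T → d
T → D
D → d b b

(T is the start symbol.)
{ 'd' }

PREDICT(T → d) = (FIRST(RHS) \ {ε}) ∪ (FOLLOW(T) if ε ∈ FIRST(RHS), i.e. RHS ⇒* ε)
FIRST(d) = { 'd' }
ε ∉ FIRST(d), so FOLLOW(T) is not added.
PREDICT(T → d) = { 'd' }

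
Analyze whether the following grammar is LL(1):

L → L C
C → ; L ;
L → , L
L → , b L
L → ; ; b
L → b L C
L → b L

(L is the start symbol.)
Relevant sets:
  FIRST(L) = { ',', ';', 'b' }

For L:
  PREDICT(L → L C) = { ',', ';', 'b' }
  PREDICT(L → ',' L) = { ',' }
  PREDICT(L → ',' b L) = { ',' }
  PREDICT(L → ';' ';' b) = { ';' }
  PREDICT(L → b L C) = { 'b' }
  PREDICT(L → b L) = { 'b' }
C has a single production, so nothing to check there.

Conflict found: Predict set conflict for L: { ',' }
The grammar is NOT LL(1).

Answer: No. Predict set conflict for L: { ',' }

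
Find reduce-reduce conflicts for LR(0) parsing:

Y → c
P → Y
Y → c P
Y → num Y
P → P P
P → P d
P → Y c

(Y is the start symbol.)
No reduce-reduce conflicts

A reduce-reduce conflict occurs when an LR(0) state has two complete items [A → α .] and [B → β .] — both call for a reduction, and with no lookahead the parser cannot choose between them.

Augment with Y' → Y and build the canonical LR(0) collection (I0 = CLOSURE({[Y' → . Y]}), then GOTO on every symbol after a dot until no new states appear). It has 10 states:
  I0: { [Y → . c P], [Y → . c], [Y → . num Y], [Y' → . Y] }  — shift
  I1: { [Y' → Y .] }  — accept
  I2: { [P → . P P], [P → . P d], [P → . Y c], [P → . Y], [Y → . c P], [Y → . c], [Y → . num Y], [Y → c . P], [Y → c .] }  — shift, reduce
  I3: { [Y → . c P], [Y → . c], [Y → . num Y], [Y → num . Y] }  — shift
  I4: { [Y → num Y .] }  — reduce
  I5: { [P → . P P], [P → . P d], [P → . Y c], [P → . Y], [P → P . P], [P → P . d], [Y → . c P], [Y → . c], [Y → . num Y], [Y → c P .] }  — shift, reduce
  I6: { [P → Y . c], [P → Y .] }  — shift, reduce
  I7: { [P → Y c .] }  — reduce
  I8: { [P → . P P], [P → . P d], [P → . Y c], [P → . Y], [P → P . P], [P → P . d], [P → P P .], [Y → . c P], [Y → . c], [Y → . num Y] }  — shift, reduce
  I9: { [P → P d .] }  — reduce

No state contains more than one complete item.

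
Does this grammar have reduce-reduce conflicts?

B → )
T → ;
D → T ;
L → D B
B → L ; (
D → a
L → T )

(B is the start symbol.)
A reduce-reduce conflict occurs when an LR(0) state has two complete items [A → α .] and [B → β .] — both call for a reduction, and with no lookahead the parser cannot choose between them.

Augment with B' → B and build the canonical LR(0) collection (I0 = CLOSURE({[B' → . B]}), then GOTO on every symbol after a dot until no new states appear). It has 13 states:
  I0: { [B → . )], [B → . L ; (], [B' → . B], [D → . T ;], [D → . a], [L → . D B], [L → . T )], [T → . ;] }  — shift
  I1: { [B → ) .] }  — reduce
  I2: { [T → ; .] }  — reduce
  I3: { [B' → B .] }  — accept
  I4: { [B → . )], [B → . L ; (], [D → . T ;], [D → . a], [L → . D B], [L → . T )], [L → D . B], [T → . ;] }  — shift
  I5: { [B → L . ; (] }  — shift
  I6: { [D → T . ;], [L → T . )] }  — shift
  I7: { [D → a .] }  — reduce
  I8: { [L → T ) .] }  — reduce
  I9: { [D → T ; .] }  — reduce
  I10: { [B → L ; . (] }  — shift
  I11: { [B → L ; ( .] }  — reduce
  I12: { [L → D B .] }  — reduce

No state contains more than one complete item.

Answer: No reduce-reduce conflicts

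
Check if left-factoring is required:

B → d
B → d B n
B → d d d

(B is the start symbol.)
Yes, B has productions with common prefix 'd'

Left-factoring is needed when two productions for the same non-terminal
share a common prefix on the right-hand side.

Productions for B:
  B → d
  B → d B n
  B → d d d

Found common prefix 'd' in productions for B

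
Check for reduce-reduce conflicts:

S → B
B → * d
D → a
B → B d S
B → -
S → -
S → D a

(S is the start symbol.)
Augment with S' → S and build the canonical LR(0) collection (I0 = CLOSURE({[S' → . S]}), then GOTO on every symbol after a dot until no new states appear). It has 11 states:
  I0: { [B → . * d], [B → . -], [B → . B d S], [D → . a], [S → . -], [S → . B], [S → . D a], [S' → . S] }  — shift
  I1: { [B → * . d] }  — shift
  I2: { [B → - .], [S → - .] }  — 2 reduces
  I3: { [B → B . d S], [S → B .] }  — shift, reduce
  I4: { [S → D . a] }  — shift
  I5: { [S' → S .] }  — accept
  I6: { [D → a .] }  — reduce
  I7: { [S → D a .] }  — reduce
  I8: { [B → . * d], [B → . -], [B → . B d S], [B → B d . S], [D → . a], [S → . -], [S → . B], [S → . D a] }  — shift
  I9: { [B → B d S .] }  — reduce
  I10: { [B → * d .] }  — reduce

I2 contains complete items [B → - .], [S → - .] — reduce-reduce conflict.

Answer: Yes — I2: [B → - .] vs [S → - .]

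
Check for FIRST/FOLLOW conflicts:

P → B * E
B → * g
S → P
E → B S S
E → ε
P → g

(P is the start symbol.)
Yes. E → B S S with FOLLOW(E) on { '*' }

A FIRST/FOLLOW conflict occurs when a non-terminal N has a nullable alternative N → β (β ⇒* ε) and another alternative N → α with FIRST(α) ∩ FOLLOW(N) ≠ ∅: on such a lookahead the parser cannot decide between expanding α and letting N vanish via β.

Nullable non-terminals: E.
FIRST sets used below: FIRST(B) = { '*' }

E: nullable alternative(s) E → ε; FOLLOW(E) = { $, '*', 'g' }
  E → B S S: FIRST \ {ε} = { '*' } — overlaps FOLLOW(E) on { '*' }: CONFLICT
  E → ε: FIRST \ {ε} = { } — this is the only nullable alternative, skip

B, P, S have no nullable alternative, so no FIRST/FOLLOW check is needed there.

So the grammar has 1 FIRST/FOLLOW conflict (marked CONFLICT above).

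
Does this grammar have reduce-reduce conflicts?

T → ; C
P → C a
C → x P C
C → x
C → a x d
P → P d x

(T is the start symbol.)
No reduce-reduce conflicts

A reduce-reduce conflict occurs when an LR(0) state has two complete items [A → α .] and [B → β .] — both call for a reduction, and with no lookahead the parser cannot choose between them.

Augment with T' → T and build the canonical LR(0) collection (I0 = CLOSURE({[T' → . T]}), then GOTO on every symbol after a dot until no new states appear). It has 14 states:
  I0: { [T → . ; C], [T' → . T] }  — shift
  I1: { [C → . a x d], [C → . x P C], [C → . x], [T → ; . C] }  — shift
  I2: { [T' → T .] }  — accept
  I3: { [T → ; C .] }  — reduce
  I4: { [C → a . x d] }  — shift
  I5: { [C → . a x d], [C → . x P C], [C → . x], [C → x . P C], [C → x .], [P → . C a], [P → . P d x] }  — shift, reduce
  I6: { [P → C . a] }  — shift
  I7: { [C → . a x d], [C → . x P C], [C → . x], [C → x P . C], [P → P . d x] }  — shift
  I8: { [C → x P C .] }  — reduce
  I9: { [P → P d . x] }  — shift
  I10: { [P → P d x .] }  — reduce
  I11: { [P → C a .] }  — reduce
  I12: { [C → a x . d] }  — shift
  I13: { [C → a x d .] }  — reduce

No state contains more than one complete item.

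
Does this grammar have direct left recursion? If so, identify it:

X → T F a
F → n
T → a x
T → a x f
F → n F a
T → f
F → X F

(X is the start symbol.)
No direct left recursion

X → T F a: starts with T
F → n: starts with n
T → a x: starts with a
T → a x f: starts with a
F → n F a: starts with n
T → f: starts with f
F → X F: starts with X

No direct left recursion found.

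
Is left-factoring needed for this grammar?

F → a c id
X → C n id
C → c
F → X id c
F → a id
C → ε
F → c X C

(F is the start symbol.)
Left-factoring is needed when two productions for the same non-terminal
share a common prefix on the right-hand side.

Productions for F:
  F → a c id
  F → X id c
  F → a id
  F → c X C
Productions for C:
  C → c
  C → ε

Found common prefix 'a' in productions for F

Answer: Yes, F has productions with common prefix 'a'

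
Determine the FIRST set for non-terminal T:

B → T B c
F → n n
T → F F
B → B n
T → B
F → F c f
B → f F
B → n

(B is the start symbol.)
To compute FIRST(T), examine every production with T on the left-hand side, reading each right-hand side left to right until a non-nullable symbol is reached.

FIRST sets of the other non-terminals involved (by the same procedure, iterated to a fixed point):
  FIRST(F) = { 'n' }
  FIRST(B) = { 'f', 'n' }

From T → F F:
  - F is a non-terminal: add FIRST(F) \ {ε} = { 'n' }
    F is not nullable, so stop
From T → B:
  - B is a non-terminal: add FIRST(B) \ {ε} = { 'f', 'n' }
    B is not nullable, so stop

Collecting: FIRST(T) = { 'f', 'n' }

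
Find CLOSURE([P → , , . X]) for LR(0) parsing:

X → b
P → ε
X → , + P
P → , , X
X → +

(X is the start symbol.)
Start with: [P → , , . X]
  [P → , , . X] has the dot before X: add [X → . b], [X → . , + P], [X → . +]
No further items can be added.

CLOSURE = { [P → , , . X], [X → . +], [X → . , + P], [X → . b] }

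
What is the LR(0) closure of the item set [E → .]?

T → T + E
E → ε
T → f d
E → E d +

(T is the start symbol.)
{ [E → .] }

Start with: [E → .]
The dot is at the end, so nothing is added.

CLOSURE = { [E → .] }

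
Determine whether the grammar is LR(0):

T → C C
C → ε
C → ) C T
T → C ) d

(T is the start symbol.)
A grammar is LR(0) if no state in the canonical LR(0) collection has:
  - both a shift item (dot before a terminal) and a complete item (shift-reduce conflict), or
  - two or more complete items (reduce-reduce conflict; the accept item [T' → T .] counts as a complete item here).

Augment with T' → T and build the canonical LR(0) collection (I0 = CLOSURE({[T' → . T]}), then GOTO on every symbol after a dot until no new states appear). It has 9 states:
  I0: { [C → . ) C T], [C → .], [T → . C ) d], [T → . C C], [T' → . T] }  — shift, reduce
  I1: { [C → ) . C T], [C → . ) C T], [C → .] }  — shift, reduce
  I2: { [C → . ) C T], [C → .], [T → C . ) d], [T → C . C] }  — shift, reduce
  I3: { [T' → T .] }  — accept
  I4: { [C → ) . C T], [C → . ) C T], [C → .], [T → C ) . d] }  — shift, reduce
  I5: { [T → C C .] }  — reduce
  I6: { [C → ) C . T], [C → . ) C T], [C → .], [T → . C ) d], [T → . C C] }  — shift, reduce
  I7: { [T → C ) d .] }  — reduce
  I8: { [C → ) C T .] }  — reduce

Conflict in state I0:
  Shift-reduce conflict between [C → .] and [C → . ) C T]
So the grammar is NOT LR(0).

Answer: No. Shift-reduce conflict between [C → .] and [C → . ) C T]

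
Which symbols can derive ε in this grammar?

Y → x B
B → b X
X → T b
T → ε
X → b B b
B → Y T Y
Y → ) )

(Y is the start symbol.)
A non-terminal is nullable if it can derive ε (the empty string): either it has an ε-production, or it has a production whose right-hand side consists entirely of nullable non-terminals.

ε-productions: T → ε
So T is immediately nullable.
No further non-terminal can be added: every production for the remaining non-terminals contains a terminal or a non-nullable non-terminal.
Nullable = { 'T' }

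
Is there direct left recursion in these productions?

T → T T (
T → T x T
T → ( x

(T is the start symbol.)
Yes, T is left-recursive

T → T T (: LEFT RECURSIVE (starts with T)
T → T x T: LEFT RECURSIVE (starts with T)
T → ( x: starts with '('

The grammar has direct left recursion on: T.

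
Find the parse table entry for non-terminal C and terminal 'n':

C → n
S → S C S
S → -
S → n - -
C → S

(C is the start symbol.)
C → n, C → S

To find M[C, 'n'], we find productions for C where 'n' is in the predict set (PREDICT(N → α) = (FIRST(α) \ {ε}) ∪ (FOLLOW(N) if α ⇒* ε)).

Relevant sets:
  FIRST(S) = { '-', 'n' }

C → n: PREDICT = { 'n' }
  'n' is in predict set, so this production goes in M[C, 'n']
C → S: PREDICT = { '-', 'n' }
  'n' is in predict set, so this production goes in M[C, 'n']

M[C, 'n'] = C → n, C → S  (a multiply-defined cell — the grammar is not LL(1))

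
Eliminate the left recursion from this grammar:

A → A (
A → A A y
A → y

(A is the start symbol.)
A → y A'
A' → ( A'
A' → A y A'
A' → ε

A is directly left-recursive. The standard transformation for
  A → A α₁ | ... | A α_m | β₁ | ... | β_n
is
  A  → β₁ A' | ... | β_n A'
  A' → α₁ A' | ... | α_m A' | ε

A → y becomes A → y A'
A → A ( becomes A' → ( A'
A → A A y becomes A' → A y A'
Add A' → ε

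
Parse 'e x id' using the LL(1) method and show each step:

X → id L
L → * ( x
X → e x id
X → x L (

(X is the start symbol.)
LL(1) parsing maintains a stack (initially the start symbol over $) and the input. At each step: if the stack top is a terminal, match it against the current input token; if it is a non-terminal N, replace it with the RHS of M[N, lookahead] (the unique production whose predict set contains the lookahead).

Stack is shown with the top on the left.

Stack     Input     Action
--------------------------
X $       e x id $  output X → e x id
e x id $  e x id $  match 'e'
x id $    x id $    match 'x'
id $      id $      match 'id'
$         $         accept

The string is accepted.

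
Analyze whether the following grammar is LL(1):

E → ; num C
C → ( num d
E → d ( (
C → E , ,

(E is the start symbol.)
Relevant sets:
  FIRST(E) = { ';', 'd' }

For E:
  PREDICT(E → ';' num C) = { ';' }
  PREDICT(E → d '(' '(') = { 'd' }
For C:
  PREDICT(C → '(' num d) = { '(' }
  PREDICT(C → E ',' ',') = { ';', 'd' }

All predict sets are disjoint. The grammar IS LL(1).

Answer: Yes, the grammar is LL(1).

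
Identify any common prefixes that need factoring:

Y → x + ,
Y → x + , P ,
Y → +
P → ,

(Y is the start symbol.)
Yes, Y has productions with common prefix 'x + ,'

Left-factoring is needed when two productions for the same non-terminal
share a common prefix on the right-hand side.

Productions for Y:
  Y → x + ,
  Y → x + , P ,
  Y → +

Found common prefix 'x + ,' in productions for Y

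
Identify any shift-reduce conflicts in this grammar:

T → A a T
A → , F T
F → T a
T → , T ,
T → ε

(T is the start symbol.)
A shift-reduce conflict occurs when an LR(0) state has both:
  - a complete (reduce) item [A → α .] (dot at the end), and
  - a shift item [B → β . c γ] (dot before a terminal).

Augment with T' → T and build the canonical LR(0) collection (I0 = CLOSURE({[T' → . T]}), then GOTO on every symbol after a dot until no new states appear). It has 11 states:
  I0: { [A → . , F T], [T → . , T ,], [T → . A a T], [T → .], [T' → . T] }  — shift, reduce
  I1: { [A → , . F T], [A → . , F T], [F → . T a], [T → , . T ,], [T → . , T ,], [T → . A a T], [T → .] }  — shift, reduce
  I2: { [T → A . a T] }  — shift
  I3: { [T' → T .] }  — accept
  I4: { [A → . , F T], [T → . , T ,], [T → . A a T], [T → .], [T → A a . T] }  — shift, reduce
  I5: { [T → A a T .] }  — reduce
  I6: { [A → , F . T], [A → . , F T], [T → . , T ,], [T → . A a T], [T → .] }  — shift, reduce
  I7: { [F → T . a], [T → , T . ,] }  — shift
  I8: { [T → , T , .] }  — reduce
  I9: { [F → T a .] }  — reduce
  I10: { [A → , F T .] }  — reduce

I0 contains reduce item [T → .] and shift items [A → . , F T], [T → . , T ,] — shift-reduce conflict.
I1 contains reduce item [T → .] and shift items [A → . , F T], [T → . , T ,] — shift-reduce conflict.
I4 contains reduce item [T → .] and shift items [A → . , F T], [T → . , T ,] — shift-reduce conflict.
I6 contains reduce item [T → .] and shift items [A → . , F T], [T → . , T ,] — shift-reduce conflict.

Answer: Yes — I0: [T → .] vs [A → . , F T]; I1: [T → .] vs [A → . , F T]; I4: [T → .] vs [A → . , F T]; I6: [T → .] vs [A → . , F T]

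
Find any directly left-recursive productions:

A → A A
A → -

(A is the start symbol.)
A → A A: LEFT RECURSIVE (starts with A)
A → -: starts with '-'

The grammar has direct left recursion on: A.

Answer: Yes, A is left-recursive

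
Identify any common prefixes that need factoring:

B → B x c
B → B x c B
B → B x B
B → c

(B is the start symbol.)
Yes, B has productions with common prefix 'B x'

Left-factoring is needed when two productions for the same non-terminal
share a common prefix on the right-hand side.

Productions for B:
  B → B x c
  B → B x c B
  B → B x B
  B → c

Found common prefix 'B x' in productions for B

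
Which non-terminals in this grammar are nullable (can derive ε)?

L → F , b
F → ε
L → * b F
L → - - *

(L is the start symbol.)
{ 'F' }

ε-productions: F → ε
So F is immediately nullable.
No further non-terminal can be added: every production for the remaining non-terminals contains a terminal or a non-nullable non-terminal.
Nullable = { 'F' }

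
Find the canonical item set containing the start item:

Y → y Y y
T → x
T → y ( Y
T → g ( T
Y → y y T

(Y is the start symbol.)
{ [Y → . y Y y], [Y → . y y T], [Y' → . Y] }

First, augment the grammar with Y' → Y
I₀ = CLOSURE({ [Y' → . Y] }):
  [Y' → . Y] has the dot before Y: add [Y → . y Y y], [Y → . y y T]
No further items can be added.

I₀ = { [Y → . y Y y], [Y → . y y T], [Y' → . Y] }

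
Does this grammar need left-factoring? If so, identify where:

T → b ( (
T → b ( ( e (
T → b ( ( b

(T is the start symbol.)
Yes, T has productions with common prefix 'b ( ('

Left-factoring is needed when two productions for the same non-terminal
share a common prefix on the right-hand side.

Productions for T:
  T → b ( (
  T → b ( ( e (
  T → b ( ( b

Found common prefix 'b ( (' in productions for T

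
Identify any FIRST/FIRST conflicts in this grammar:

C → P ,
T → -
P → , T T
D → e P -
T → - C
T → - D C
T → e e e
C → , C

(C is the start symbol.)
Yes. C → P ',' / C → ',' C on { ',' }; T → '-' / T → '-' C on { '-' }; T → '-' / T → '-' D C on { '-' }; T → '-' C / T → '-' D C on { '-' }

A FIRST/FIRST conflict occurs when two productions N → α and N → β for the same non-terminal have FIRST(α) ∩ FIRST(β) ≠ ∅ (with ε ∈ FIRST of a nullable right-hand side, so two nullable alternatives also conflict).

FIRST sets of the non-terminals at (or reachable through a nullable prefix from) the front of some alternative:
  FIRST(P) = { ',' }

Productions for C:
  C → P ,: FIRST = { ',' }
  C → , C: FIRST = { ',' }
Productions for T:
  T → -: FIRST = { '-' }
  T → - C: FIRST = { '-' }
  T → - D C: FIRST = { '-' }
  T → e e e: FIRST = { 'e' }
P, D have only one production, so no FIRST/FIRST conflict is possible there.

Conflict for C: C → P , and C → , C
  Overlap: { ',' }
Conflict for T: T → - and T → - C
  Overlap: { '-' }
Conflict for T: T → - and T → - D C
  Overlap: { '-' }
Conflict for T: T → - C and T → - D C
  Overlap: { '-' }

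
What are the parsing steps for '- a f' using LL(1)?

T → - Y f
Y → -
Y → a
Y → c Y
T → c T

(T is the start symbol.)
LL(1) parsing maintains a stack (initially the start symbol over $) and the input. At each step: if the stack top is a terminal, match it against the current input token; if it is a non-terminal N, replace it with the RHS of M[N, lookahead] (the unique production whose predict set contains the lookahead).

Stack is shown with the top on the left.

Stack    Input    Action
------------------------
T $      - a f $  output T → - Y f
- Y f $  - a f $  match '-'
Y f $    a f $    output Y → a
a f $    a f $    match 'a'
f $      f $      match 'f'
$        $        accept

The string is accepted.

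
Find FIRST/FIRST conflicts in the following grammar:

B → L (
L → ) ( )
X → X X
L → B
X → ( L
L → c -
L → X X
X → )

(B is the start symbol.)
A FIRST/FIRST conflict occurs when two productions N → α and N → β for the same non-terminal have FIRST(α) ∩ FIRST(β) ≠ ∅ (with ε ∈ FIRST of a nullable right-hand side, so two nullable alternatives also conflict).

FIRST sets of the non-terminals at (or reachable through a nullable prefix from) the front of some alternative:
  FIRST(B) = { '(', ')', 'c' }
  FIRST(X) = { '(', ')' }

Productions for L:
  L → ) ( ): FIRST = { ')' }
  L → B: FIRST = { '(', ')', 'c' }
  L → c -: FIRST = { 'c' }
  L → X X: FIRST = { '(', ')' }
Productions for X:
  X → X X: FIRST = { '(', ')' }
  X → ( L: FIRST = { '(' }
  X → ): FIRST = { ')' }
B has only one production, so no FIRST/FIRST conflict is possible there.

Conflict for L: L → ) ( ) and L → B
  Overlap: { ')' }
Conflict for L: L → ) ( ) and L → X X
  Overlap: { ')' }
Conflict for L: L → B and L → c -
  Overlap: { 'c' }
Conflict for L: L → B and L → X X
  Overlap: { '(', ')' }
Conflict for X: X → X X and X → ( L
  Overlap: { '(' }
Conflict for X: X → X X and X → )
  Overlap: { ')' }

Answer: Yes. L → ')' '(' ')' / L → B on { ')' }; L → ')' '(' ')' / L → X X on { ')' }; L → B / L → c '-' on { 'c' }; L → B / L → X X on { '(', ')' }; X → X X / X → '(' L on { '(' }; X → X X / X → ')' on { ')' }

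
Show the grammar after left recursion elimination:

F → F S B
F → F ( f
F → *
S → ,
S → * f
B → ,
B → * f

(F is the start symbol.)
F → * F'
F' → S B F'
F' → ( f F'
F' → ε
S → ,
S → * f
B → ,
B → * f

F is directly left-recursive. The standard transformation for
  A → A α₁ | ... | A α_m | β₁ | ... | β_n
is
  A  → β₁ A' | ... | β_n A'
  A' → α₁ A' | ... | α_m A' | ε

F → * becomes F → * F'
F → F S B becomes F' → S B F'
F → F ( f becomes F' → ( f F'
Add F' → ε

Productions for other non-terminals are unchanged:
  S → ,
  S → * f
  B → ,
  B → * f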